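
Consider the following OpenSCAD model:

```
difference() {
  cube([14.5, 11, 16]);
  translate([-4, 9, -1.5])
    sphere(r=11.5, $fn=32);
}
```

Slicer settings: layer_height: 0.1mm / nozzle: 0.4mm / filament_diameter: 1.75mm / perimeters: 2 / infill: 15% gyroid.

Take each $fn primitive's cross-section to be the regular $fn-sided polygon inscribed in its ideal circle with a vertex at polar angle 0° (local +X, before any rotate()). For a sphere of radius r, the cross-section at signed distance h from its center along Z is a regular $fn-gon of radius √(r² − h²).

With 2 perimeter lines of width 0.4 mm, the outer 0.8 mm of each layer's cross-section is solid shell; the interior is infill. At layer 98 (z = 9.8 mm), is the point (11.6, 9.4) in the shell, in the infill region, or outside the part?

infill

At z = 9.8 mm: the cube (footprint 14.5×11) is included at this height; the sphere at (-4, 9): section is a regular 32-gon, circumradius = √(r²−h²) = √(11.5²−11.3²) = 2.135; Taking the first minus the rest: starting from the 14.5×11 cube, the r=11.5 sphere at (-4, 9) misses the remaining region (no effect) — 1 connected region. Overall, the cross-section is a single solid region. The nearest boundary edge runs (0.00, 11.00)→(14.50, 11.00); distance from the point to it = 1.60 mm. The point is inside the cross-section and 1.60 mm from the nearest boundary — more than the 0.8 mm shell width (2 × 0.4), so it's in the infill interior.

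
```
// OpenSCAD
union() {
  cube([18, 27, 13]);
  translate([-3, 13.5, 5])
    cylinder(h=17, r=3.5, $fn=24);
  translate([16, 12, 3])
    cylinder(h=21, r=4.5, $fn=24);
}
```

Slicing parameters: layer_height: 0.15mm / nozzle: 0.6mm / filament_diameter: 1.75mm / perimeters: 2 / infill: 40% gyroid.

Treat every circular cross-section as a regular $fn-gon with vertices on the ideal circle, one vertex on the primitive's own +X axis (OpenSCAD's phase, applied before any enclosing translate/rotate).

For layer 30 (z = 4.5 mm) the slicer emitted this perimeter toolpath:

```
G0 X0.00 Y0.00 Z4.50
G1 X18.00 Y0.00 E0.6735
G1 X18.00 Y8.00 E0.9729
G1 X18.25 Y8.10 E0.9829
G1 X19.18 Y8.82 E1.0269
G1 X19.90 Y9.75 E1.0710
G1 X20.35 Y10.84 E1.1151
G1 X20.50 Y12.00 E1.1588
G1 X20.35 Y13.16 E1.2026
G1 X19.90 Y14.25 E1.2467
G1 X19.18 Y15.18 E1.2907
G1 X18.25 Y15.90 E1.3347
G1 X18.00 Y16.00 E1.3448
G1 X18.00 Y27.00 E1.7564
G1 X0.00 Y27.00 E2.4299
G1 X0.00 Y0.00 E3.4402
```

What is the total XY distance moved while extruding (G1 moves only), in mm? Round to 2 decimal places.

Sum the Euclidean lengths of each G1 segment: total = 91.94 mm.

91.94 mm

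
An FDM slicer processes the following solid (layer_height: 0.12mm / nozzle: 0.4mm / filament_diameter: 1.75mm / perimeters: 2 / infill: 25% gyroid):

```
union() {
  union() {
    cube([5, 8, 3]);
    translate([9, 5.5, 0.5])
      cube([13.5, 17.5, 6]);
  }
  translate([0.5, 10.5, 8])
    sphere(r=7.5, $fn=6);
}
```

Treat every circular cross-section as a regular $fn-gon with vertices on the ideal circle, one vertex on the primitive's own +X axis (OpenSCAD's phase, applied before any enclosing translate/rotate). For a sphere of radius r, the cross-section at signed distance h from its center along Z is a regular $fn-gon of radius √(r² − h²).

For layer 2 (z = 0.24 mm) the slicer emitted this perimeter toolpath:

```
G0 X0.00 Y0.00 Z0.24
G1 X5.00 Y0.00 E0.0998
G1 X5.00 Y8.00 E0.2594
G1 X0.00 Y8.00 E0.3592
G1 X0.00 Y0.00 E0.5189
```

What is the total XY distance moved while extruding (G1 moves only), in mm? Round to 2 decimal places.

26.00 mm

Sum the Euclidean lengths of each G1 segment: total = 26.00 mm.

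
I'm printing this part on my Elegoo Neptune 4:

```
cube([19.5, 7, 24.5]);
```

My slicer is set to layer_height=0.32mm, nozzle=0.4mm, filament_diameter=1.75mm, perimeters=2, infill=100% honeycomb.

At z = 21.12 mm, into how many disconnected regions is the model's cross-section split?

1

At z = 21.12 mm: the cube (footprint 19.5×7) is included at this height. The result has 1 disconnected region.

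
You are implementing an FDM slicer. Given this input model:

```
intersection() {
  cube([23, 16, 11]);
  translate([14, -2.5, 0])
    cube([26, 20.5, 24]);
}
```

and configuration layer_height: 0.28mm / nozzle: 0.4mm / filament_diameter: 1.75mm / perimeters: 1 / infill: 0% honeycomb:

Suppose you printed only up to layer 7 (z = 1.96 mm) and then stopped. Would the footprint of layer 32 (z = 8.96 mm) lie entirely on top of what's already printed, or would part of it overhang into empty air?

Compare the two slices. At z = 1.96: the cube (footprint 23×16) is included at this height (area 368.00 mm²); the cube at (14, -2.5) is present — its section is the full 26×20.5 rectangle (area 533.00 mm²); After intersecting: the 26×20.5 cube at (14, -2.5) partially overlaps the 23×16 cube; clipping to the common part keeps 144.00 mm² — area = 144.00 mm². At z = 8.96: the cube (footprint 23×16) is included at this height (area 368.00 mm²); the 26×20.5 cube at (14, -2.5) contributes its full rectangle (area 533.00 mm²); Taking the intersection: the 26×20.5 cube at (14, -2.5) partially overlaps the 23×16 cube; clipping to the common part keeps 144.00 mm² — area = 144.00 mm². Checking containment: the cross-section at z = 8.96 is a subset of the cross-section at z = 1.96.

entirely on top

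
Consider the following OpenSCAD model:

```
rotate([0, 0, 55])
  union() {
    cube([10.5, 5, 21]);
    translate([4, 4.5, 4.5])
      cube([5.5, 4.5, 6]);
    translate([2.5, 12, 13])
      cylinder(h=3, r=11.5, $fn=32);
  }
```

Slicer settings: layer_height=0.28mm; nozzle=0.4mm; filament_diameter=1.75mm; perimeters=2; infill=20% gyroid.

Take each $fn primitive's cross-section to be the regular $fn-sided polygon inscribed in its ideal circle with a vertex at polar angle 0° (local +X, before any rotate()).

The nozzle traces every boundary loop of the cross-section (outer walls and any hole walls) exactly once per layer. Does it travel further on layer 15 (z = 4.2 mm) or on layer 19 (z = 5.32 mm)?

Layer 15 (z = 4.2): the cube is present — its section is the full 10.5×5 rectangle (perimeter 31.00 mm); the cube at (4, 4.5) is absent (z outside [4.5, 10.5]); the cylinder at (2.5, 12) is not intersected at this z (z outside [13, 16]); Combining (union): only the 10.5×5 cube is present, so the union is just that shape — boundary = 31.00 mm; (whole slice rotated 55° about Z — lengths, areas and connectivity unchanged). So its perimeter = 31.00 mm. Layer 19 (z = 5.32): the cube (footprint 10.5×5) is included at this height (perimeter 31.00 mm); the cube at (4, 4.5) (footprint 5.5×4.5) is included at this height (perimeter 20.00 mm); the cylinder at (2.5, 12) does not reach this height (z outside [13, 16]); Merging all regions: the regions partially overlap (shared area 2.75 mm²), so the edge portions inside another operand are dropped and the merged outline is re-measured after clipping — boundary = 39.00 mm; (rotated 55° about Z; rotation is an isometry so areas/perimeters/island counts are preserved). So its perimeter = 39.00 mm. Layer 19 is larger (39.00 vs 31.00 mm).

layer 19 (z = 5.32 mm)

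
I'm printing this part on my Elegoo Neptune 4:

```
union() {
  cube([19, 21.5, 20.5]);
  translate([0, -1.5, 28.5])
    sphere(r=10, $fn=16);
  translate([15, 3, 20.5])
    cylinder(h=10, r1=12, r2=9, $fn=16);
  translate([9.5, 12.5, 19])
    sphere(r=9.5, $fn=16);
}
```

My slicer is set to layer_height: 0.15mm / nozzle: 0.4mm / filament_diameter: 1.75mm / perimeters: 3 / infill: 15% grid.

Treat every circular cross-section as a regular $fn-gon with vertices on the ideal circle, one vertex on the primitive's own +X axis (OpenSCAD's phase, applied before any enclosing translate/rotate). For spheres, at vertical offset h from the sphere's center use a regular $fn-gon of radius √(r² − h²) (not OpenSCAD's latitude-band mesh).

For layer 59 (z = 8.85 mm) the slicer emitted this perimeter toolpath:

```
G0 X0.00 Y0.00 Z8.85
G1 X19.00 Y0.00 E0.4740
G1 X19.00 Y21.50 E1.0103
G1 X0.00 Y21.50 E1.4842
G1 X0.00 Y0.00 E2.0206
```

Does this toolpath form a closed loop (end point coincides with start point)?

Start point (G0): (0.00, 0.00). End point (last G1): the path returns to the start — closed.

yes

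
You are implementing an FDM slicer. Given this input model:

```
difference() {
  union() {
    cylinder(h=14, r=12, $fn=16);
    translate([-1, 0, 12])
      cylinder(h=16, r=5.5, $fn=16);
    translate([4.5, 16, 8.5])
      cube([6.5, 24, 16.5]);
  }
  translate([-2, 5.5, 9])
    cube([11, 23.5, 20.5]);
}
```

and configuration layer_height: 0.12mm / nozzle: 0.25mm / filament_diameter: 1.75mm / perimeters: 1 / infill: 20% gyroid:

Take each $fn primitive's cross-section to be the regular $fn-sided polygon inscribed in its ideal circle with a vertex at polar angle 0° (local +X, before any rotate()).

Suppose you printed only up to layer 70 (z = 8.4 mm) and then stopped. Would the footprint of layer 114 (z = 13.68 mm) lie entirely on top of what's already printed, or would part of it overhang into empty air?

part overhangs

Compare the two slices. At z = 8.4: the r=12 cylinder gives a regular 16-gon of circumradius 12 (constant along its height) (area = (16/2)·12.000²·sin(360°/16) = 440.85 mm²); the cylinder at (-1, 0) is absent (z outside [12, 28]); the cube at (4.5, 16) does not reach this height (z outside [8.5, 25]); Merging all regions: only the r=12 cylinder is present, so the union is just that shape — area = 440.85 mm²; the cube at (-2, 5.5) does not reach this height (z outside [9, 29.5]); Subtracting the remaining from the first: none of the subtracted shapes is present at this height, so the result so far is unchanged — area = 440.85 mm². At z = 13.68: the r=12 cylinder contributes a regular 16-gon of circumradius 12 (area = (16/2)·12.000²·sin(360°/16) = 440.85 mm²); the r=5.5 cylinder at (-1, 0) contributes a regular 16-gon of circumradius 5.5 (area = (16/2)·5.500²·sin(360°/16) = 92.61 mm²); the cube at (4.5, 16) is present — its section is the full 6.5×24 rectangle (area 156.00 mm²); Combining (union): the regions partially overlap — summed areas 689.46 mm² minus the doubly-counted overlap 92.61 mm² gives 596.85 mm² — area = 596.85 mm²; the cube at (-2, 5.5) is present — its section is the full 11×23.5 rectangle (area 258.50 mm²); After the difference (first − rest): starting from the result so far (596.85 mm²), the 11×23.5 cube at (-2, 5.5) partially overlaps it — only the 116.88 mm² overlap (of its 258.50 mm²) is removed, clipping the outline — area = 479.97 mm². Checking containment: at z = 13.68 the cross-section extends beyond the z = 8.4 cross-section by about 97.50 mm².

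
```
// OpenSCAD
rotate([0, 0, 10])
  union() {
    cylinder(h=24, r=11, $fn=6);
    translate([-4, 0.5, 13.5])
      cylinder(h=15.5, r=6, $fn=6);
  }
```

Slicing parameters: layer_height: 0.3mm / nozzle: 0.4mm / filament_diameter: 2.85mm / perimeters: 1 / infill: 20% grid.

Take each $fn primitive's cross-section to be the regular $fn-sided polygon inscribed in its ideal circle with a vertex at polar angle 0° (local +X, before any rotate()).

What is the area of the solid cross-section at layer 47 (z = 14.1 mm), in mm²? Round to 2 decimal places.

314.37 mm²

At z = 14.1 mm: the cylinder: section is a regular 6-gon, circumradius r=11 (area = (6/2)·11.000²·sin(360°/6) = 314.37 mm²); the r=6 cylinder at (-4, 0.5) contributes a regular 6-gon of circumradius 6 (area = (6/2)·6.000²·sin(360°/6) = 93.53 mm²); Combining (union): the r=6 cylinder at (-4, 0.5) lies entirely inside the r=11 cylinder, so the union is just the r=11 cylinder — area = 314.37 mm²; (whole slice rotated 10° about Z — lengths, areas and connectivity unchanged). Overall, the cross-section is a single solid region. Net area = 314.37 mm².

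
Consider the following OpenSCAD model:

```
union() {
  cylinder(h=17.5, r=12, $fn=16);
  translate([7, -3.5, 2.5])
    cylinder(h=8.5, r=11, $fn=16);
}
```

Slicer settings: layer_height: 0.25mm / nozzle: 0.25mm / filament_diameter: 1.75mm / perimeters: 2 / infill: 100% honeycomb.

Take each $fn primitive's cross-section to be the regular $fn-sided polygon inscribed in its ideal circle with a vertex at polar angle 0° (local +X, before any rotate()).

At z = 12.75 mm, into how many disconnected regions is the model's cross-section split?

At z = 12.75 mm: the cylinder: section is a regular 16-gon, circumradius r=12; the cylinder at (7, -3.5) does not reach this height (z outside [2.5, 11]); Taking the union: only the r=12 cylinder is present, so the union is just that shape — 1 connected region. The result has 1 disconnected region.

1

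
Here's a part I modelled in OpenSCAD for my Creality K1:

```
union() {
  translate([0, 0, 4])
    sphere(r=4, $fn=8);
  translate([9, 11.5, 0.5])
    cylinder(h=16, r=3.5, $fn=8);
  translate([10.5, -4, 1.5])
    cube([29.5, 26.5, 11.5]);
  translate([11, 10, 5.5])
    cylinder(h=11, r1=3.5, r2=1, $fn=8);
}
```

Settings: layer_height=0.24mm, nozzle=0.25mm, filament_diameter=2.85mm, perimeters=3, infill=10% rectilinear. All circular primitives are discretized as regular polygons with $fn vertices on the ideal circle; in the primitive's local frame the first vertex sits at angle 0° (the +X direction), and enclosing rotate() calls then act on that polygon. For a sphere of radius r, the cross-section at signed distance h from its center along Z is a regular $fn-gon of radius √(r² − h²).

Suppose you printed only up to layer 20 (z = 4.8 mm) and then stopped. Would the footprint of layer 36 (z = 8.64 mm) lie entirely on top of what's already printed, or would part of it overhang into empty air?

part overhangs

Compare the two slices. At z = 4.8: the r=4 sphere contributes a regular 8-gon of circumradius √(4²−0.8²) = 3.919 (area = (8/2)·3.919²·sin(360°/8) = 43.44 mm²); the r=3.5 cylinder at (9, 11.5) gives a regular 8-gon of circumradius 3.5 (constant along its height) (area = (8/2)·3.500²·sin(360°/8) = 34.65 mm²); the cube at (10.5, -4) (footprint 29.5×26.5) is included at this height (area 781.75 mm²); the cone at (11, 10) is not intersected at this z (z outside [5.5, 16.5]); Merging all regions: the regions partially overlap — summed areas 859.84 mm² minus the doubly-counted overlap 7.76 mm² gives 852.09 mm² — area = 852.09 mm². At z = 8.64: the sphere is not intersected at this z (|z−center|=4.640 > r=4); the r=3.5 cylinder at (9, 11.5) contributes a regular 8-gon of circumradius 3.5 (area = (8/2)·3.500²·sin(360°/8) = 34.65 mm²); the cube at (10.5, -4) (footprint 29.5×26.5) is included at this height (area 781.75 mm²); the cone at (11, 10) (r1=3.5→r2=1) has section circumradius 2.786 here — a regular 8-gon (area = (8/2)·2.786²·sin(360°/8) = 21.96 mm²); Taking the union: the regions partially overlap — summed areas 838.36 mm² minus the doubly-counted overlap 28.85 mm² gives 809.51 mm² — area = 809.51 mm². Checking containment: at z = 8.64 the cross-section extends beyond the z = 4.8 cross-section by about 0.87 mm².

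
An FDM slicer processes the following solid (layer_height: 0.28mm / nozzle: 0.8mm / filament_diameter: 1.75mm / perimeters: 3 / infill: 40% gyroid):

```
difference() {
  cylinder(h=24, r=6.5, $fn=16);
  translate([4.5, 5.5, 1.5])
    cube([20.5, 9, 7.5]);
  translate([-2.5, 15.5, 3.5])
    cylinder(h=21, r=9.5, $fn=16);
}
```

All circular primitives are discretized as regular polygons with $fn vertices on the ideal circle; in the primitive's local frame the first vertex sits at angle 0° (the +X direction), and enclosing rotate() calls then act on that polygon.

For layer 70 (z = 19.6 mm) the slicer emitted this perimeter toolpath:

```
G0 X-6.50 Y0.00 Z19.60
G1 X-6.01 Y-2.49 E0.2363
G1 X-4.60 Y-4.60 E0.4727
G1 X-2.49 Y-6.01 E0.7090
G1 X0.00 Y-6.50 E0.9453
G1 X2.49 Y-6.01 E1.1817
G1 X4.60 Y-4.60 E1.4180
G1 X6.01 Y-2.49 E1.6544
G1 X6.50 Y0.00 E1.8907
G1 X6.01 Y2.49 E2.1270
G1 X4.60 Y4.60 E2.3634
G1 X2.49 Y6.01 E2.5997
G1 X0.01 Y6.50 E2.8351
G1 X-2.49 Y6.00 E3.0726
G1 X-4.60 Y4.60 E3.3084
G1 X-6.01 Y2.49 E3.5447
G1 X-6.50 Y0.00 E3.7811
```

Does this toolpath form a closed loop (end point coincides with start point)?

yes

Start point (G0): (-6.50, 0.00). End point (last G1): the path returns to the start — closed.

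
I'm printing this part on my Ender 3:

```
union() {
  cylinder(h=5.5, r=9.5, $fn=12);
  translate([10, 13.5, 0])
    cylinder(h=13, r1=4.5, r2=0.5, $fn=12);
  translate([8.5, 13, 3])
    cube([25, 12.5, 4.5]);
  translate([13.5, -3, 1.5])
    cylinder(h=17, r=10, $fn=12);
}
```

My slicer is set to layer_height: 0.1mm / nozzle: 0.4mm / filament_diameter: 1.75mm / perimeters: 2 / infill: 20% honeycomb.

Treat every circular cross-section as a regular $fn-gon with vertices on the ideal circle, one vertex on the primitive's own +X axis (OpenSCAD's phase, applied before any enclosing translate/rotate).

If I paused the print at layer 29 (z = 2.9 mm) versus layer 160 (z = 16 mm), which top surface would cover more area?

layer 29 (z = 2.9 mm)

Layer 29 (z = 2.9): the cylinder: section is a regular 12-gon, circumradius r=9.5 (area = (12/2)·9.500²·sin(360°/12) = 270.75 mm²); the cone at (10, 13.5): at t=0.223 of its height the radius interpolates to r₁+(r₂−r₁)t = 3.608, giving a regular 12-gon of that circumradius (area = (12/2)·3.608²·sin(360°/12) = 39.05 mm²); the cube at (8.5, 13) is absent (z outside [3, 7.5]); the r=10 cylinder at (13.5, -3) gives a regular 12-gon of circumradius 10 (constant along its height) (area = (12/2)·10.000²·sin(360°/12) = 300.00 mm²); Taking the union: the regions partially overlap — summed areas 609.80 mm² minus the doubly-counted overlap 46.98 mm² gives 562.82 mm² — area = 562.82 mm². So its area = 562.82 mm². Layer 160 (z = 16): the cylinder does not reach this height (z outside [0, 5.5]); the cone at (10, 13.5) does not reach this height (z outside [0, 13]); the cube at (8.5, 13) is absent (z outside [3, 7.5]); the r=10 cylinder at (13.5, -3) contributes a regular 12-gon of circumradius 10 (area = (12/2)·10.000²·sin(360°/12) = 300.00 mm²); Combining (union): only the r=10 cylinder at (13.5, -3) is present, so the union is just that shape — area = 300.00 mm². So its area = 300.00 mm². Layer 29 is larger (562.82 vs 300.00 mm²).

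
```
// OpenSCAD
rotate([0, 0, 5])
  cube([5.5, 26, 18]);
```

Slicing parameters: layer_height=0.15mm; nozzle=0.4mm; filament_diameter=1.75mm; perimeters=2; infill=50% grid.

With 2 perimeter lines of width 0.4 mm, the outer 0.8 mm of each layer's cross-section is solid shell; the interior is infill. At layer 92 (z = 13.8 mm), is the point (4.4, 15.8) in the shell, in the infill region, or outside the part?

outside

At z = 13.8 mm: the cube (footprint 5.5×26) is included at this height; (rotated 5° about Z; rotation is an isometry so areas/perimeters/island counts are preserved). Overall, the cross-section is a single solid region. Undo the 5° rotation: the query point maps to (5.760, 15.356) in the un-rotated model frame. The nearest boundary edge runs (5.50, 0.00)→(5.50, 26.00); distance from the point to it = 0.26 mm. The point is not inside any of the regions above, so it lies outside the cross-section (0.26 mm from the nearest boundary).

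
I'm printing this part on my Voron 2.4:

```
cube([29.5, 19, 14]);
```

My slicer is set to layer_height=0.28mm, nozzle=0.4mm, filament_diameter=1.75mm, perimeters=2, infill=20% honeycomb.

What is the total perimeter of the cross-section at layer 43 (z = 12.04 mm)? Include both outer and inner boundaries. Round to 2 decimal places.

97.00 mm

At z = 12.04 mm: the 29.5×19 cube contributes its full rectangle (perimeter 97.00 mm). Overall, the cross-section is a single solid region. Total boundary length (outer) = 97.00 mm.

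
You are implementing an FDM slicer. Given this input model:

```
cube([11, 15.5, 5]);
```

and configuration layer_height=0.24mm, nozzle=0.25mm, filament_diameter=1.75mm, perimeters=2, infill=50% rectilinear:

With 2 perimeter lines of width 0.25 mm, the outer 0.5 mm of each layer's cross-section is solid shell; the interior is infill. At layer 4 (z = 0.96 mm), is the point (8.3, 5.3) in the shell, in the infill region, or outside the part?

infill

At z = 0.96 mm: the 11×15.5 cube contributes its full rectangle. Overall, the cross-section is a single solid region. The nearest boundary edge runs (11.00, 0.00)→(11.00, 15.50); distance from the point to it = 2.70 mm. The point is inside the cross-section and 2.70 mm from the nearest boundary — more than the 0.5 mm shell width (2 × 0.25), so it's in the infill interior.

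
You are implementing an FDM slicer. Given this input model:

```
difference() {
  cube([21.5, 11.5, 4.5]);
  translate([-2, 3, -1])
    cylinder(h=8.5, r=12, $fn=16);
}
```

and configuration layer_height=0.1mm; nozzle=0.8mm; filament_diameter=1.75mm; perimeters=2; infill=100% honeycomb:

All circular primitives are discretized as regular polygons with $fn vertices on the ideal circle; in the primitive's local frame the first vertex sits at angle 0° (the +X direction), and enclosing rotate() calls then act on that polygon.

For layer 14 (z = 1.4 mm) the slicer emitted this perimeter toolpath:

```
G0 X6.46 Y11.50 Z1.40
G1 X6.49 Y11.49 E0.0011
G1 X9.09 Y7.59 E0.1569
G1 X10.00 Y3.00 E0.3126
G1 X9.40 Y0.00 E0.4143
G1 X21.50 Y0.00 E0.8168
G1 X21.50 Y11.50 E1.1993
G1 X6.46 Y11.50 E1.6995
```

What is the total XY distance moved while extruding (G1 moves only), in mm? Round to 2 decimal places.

Sum the Euclidean lengths of each G1 segment: total = 51.10 mm.

51.10 mm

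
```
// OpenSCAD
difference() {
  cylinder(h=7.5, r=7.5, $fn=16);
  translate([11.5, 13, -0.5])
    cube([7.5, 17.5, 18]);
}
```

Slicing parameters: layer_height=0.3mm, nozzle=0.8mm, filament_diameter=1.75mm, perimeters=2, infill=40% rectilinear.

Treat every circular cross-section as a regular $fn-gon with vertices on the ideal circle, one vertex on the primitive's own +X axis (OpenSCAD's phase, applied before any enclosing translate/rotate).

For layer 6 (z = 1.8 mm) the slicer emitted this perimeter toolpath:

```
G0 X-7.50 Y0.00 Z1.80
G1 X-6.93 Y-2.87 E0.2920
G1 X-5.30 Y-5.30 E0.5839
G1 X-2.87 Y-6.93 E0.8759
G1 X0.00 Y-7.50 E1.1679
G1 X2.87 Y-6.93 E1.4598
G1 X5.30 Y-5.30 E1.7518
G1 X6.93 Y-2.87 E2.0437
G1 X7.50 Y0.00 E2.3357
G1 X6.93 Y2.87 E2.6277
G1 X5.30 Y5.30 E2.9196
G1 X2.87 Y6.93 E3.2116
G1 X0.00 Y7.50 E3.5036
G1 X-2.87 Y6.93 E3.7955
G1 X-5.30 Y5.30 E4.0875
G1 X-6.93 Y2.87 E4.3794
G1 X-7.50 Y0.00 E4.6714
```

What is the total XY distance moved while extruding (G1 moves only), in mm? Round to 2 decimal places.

46.82 mm

Sum the Euclidean lengths of each G1 segment: total = 46.82 mm.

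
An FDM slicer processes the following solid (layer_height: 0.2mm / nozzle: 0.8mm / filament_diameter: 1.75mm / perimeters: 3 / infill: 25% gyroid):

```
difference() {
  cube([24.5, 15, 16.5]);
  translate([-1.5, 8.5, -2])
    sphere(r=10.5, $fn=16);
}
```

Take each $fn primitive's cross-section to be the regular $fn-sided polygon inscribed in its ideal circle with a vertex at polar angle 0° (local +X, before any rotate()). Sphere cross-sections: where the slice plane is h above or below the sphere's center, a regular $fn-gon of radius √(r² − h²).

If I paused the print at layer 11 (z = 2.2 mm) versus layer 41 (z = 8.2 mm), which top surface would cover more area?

Layer 11 (z = 2.2): the cube (footprint 24.5×15) is included at this height (area 367.50 mm²); the sphere at (-1.5, 8.5): section is a regular 16-gon, circumradius = √(r²−h²) = √(10.5²−4.2²) = 9.623 (area = (16/2)·9.623²·sin(360°/16) = 283.52 mm²); Subtracting the remaining from the first: starting from the 24.5×15 cube (367.50 mm²), the r=10.5 sphere at (-1.5, 8.5) partially overlaps it — only the 101.97 mm² overlap (of its 283.52 mm²) is removed, clipping the outline — area = 265.53 mm². So its area = 265.53 mm². Layer 41 (z = 8.2): the cube (footprint 24.5×15) is included at this height (area 367.50 mm²); the r=10.5 sphere at (-1.5, 8.5) contributes a regular 16-gon of circumradius √(10.5²−10.2²) = 2.492 (area = (16/2)·2.492²·sin(360°/16) = 19.01 mm²); Subtracting the remaining from the first: starting from the 24.5×15 cube (367.50 mm²), the r=10.5 sphere at (-1.5, 8.5) partially overlaps it — only the 2.62 mm² overlap (of its 19.01 mm²) is removed, clipping the outline — area = 364.88 mm². So its area = 364.88 mm². Layer 41 is larger (364.88 vs 265.53 mm²).

layer 41 (z = 8.2 mm)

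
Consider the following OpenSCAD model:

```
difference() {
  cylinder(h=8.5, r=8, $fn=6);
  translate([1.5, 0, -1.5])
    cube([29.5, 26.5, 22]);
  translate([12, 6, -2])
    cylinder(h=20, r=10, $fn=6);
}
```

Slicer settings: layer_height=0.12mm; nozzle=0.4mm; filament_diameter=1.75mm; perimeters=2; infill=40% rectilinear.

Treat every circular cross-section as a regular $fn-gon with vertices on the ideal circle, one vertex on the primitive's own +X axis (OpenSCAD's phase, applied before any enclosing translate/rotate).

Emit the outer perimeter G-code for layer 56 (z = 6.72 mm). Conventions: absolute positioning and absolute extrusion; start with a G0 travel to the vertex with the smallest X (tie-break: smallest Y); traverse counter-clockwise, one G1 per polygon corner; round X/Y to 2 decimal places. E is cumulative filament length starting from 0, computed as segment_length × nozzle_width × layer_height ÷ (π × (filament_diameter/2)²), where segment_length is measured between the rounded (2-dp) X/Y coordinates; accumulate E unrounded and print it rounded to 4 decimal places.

At z = 6.72 mm: the r=8 cylinder gives a regular 6-gon of circumradius 8 (constant along its height); the cube at (1.5, 0) (footprint 29.5×26.5) is included at this height; the cylinder at (12, 6): section is a regular 6-gon, circumradius r=10; Subtracting the remaining from the first: starting from the r=8 cylinder, the 29.5×26.5 cube at (1.5, 0) partially overlaps it — only the 31.18 mm² overlap (of its 781.75 mm²) is removed, clipping the outline; the r=10 cylinder at (12, 6) partially overlaps it — only the 2.78 mm² overlap (of its 259.81 mm²) is removed, clipping the outline — 1 connected region. The outline is a single polygon with 8 vertices. Extrusion per mm of travel: 0.4 × 0.12 / (π × 0.875²) = 0.019956. Accumulating E over each segment gives final E = 0.9658.

G0 X-8.00 Y0.00 Z6.72
G1 X-4.00 Y-6.93 E0.1597
G1 X4.00 Y-6.93 E0.3193
G1 X6.73 Y-2.20 E0.4283
G1 X5.46 Y0.00 E0.4790
G1 X1.50 Y0.00 E0.5580
G1 X1.50 Y6.93 E0.6963
G1 X-4.00 Y6.93 E0.8061
G1 X-8.00 Y0.00 E0.9658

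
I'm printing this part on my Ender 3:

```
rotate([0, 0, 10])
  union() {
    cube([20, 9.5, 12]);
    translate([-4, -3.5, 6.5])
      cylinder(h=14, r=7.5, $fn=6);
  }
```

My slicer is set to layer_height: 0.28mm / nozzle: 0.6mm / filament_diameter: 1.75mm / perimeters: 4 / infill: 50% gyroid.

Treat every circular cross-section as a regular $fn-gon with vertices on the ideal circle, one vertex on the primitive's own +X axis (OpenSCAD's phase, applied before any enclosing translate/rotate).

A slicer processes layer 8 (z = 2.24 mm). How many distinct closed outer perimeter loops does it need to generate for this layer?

1

At z = 2.24 mm: the cube is present — its section is the full 20×9.5 rectangle; the cylinder at (-4, -3.5) does not reach this height (z outside [6.5, 20.5]); Merging all regions: only the 20×9.5 cube is present, so the union is just that shape — 1 connected region; (whole slice rotated 10° about Z — lengths, areas and connectivity unchanged). The result has 1 disconnected region.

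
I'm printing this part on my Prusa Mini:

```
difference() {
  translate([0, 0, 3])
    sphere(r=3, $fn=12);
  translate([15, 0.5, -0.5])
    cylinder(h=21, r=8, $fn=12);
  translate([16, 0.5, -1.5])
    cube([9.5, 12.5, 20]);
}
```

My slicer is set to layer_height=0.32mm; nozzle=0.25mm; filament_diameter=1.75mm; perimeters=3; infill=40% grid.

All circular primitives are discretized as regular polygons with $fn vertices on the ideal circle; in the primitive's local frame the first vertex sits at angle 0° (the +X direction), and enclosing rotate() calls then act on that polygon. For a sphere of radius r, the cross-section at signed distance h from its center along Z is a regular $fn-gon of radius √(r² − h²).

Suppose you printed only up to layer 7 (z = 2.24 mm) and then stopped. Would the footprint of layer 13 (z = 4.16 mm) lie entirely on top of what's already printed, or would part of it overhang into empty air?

entirely on top

Compare the two slices. At z = 2.24: the r=3 sphere slices to a regular 12-gon of circumradius 2.902 (√(r²−h²) with h=0.76 from center) (area = (12/2)·2.902²·sin(360°/12) = 25.27 mm²); the cylinder at (15, 0.5): section is a regular 12-gon, circumradius r=8 (area = (12/2)·8.000²·sin(360°/12) = 192.00 mm²); the cube at (16, 0.5) is present — its section is the full 9.5×12.5 rectangle (area 118.75 mm²); Taking the first minus the rest: starting from the r=3 sphere (25.27 mm²), the r=8 cylinder at (15, 0.5) misses the remaining region (no effect); the 9.5×12.5 cube at (16, 0.5) misses the remaining region (no effect) — area = 25.27 mm². At z = 4.16: the r=3 sphere slices to a regular 12-gon of circumradius 2.767 (√(r²−h²) with h=1.16 from center) (area = (12/2)·2.767²·sin(360°/12) = 22.96 mm²); the cylinder at (15, 0.5): section is a regular 12-gon, circumradius r=8 (area = (12/2)·8.000²·sin(360°/12) = 192.00 mm²); the cube at (16, 0.5) is present — its section is the full 9.5×12.5 rectangle (area 118.75 mm²); After the difference (first − rest): starting from the r=3 sphere (22.96 mm²), the r=8 cylinder at (15, 0.5) misses the remaining region (no effect); the 9.5×12.5 cube at (16, 0.5) misses the remaining region (no effect) — area = 22.96 mm². Checking containment: the cross-section at z = 4.16 is a subset of the cross-section at z = 2.24.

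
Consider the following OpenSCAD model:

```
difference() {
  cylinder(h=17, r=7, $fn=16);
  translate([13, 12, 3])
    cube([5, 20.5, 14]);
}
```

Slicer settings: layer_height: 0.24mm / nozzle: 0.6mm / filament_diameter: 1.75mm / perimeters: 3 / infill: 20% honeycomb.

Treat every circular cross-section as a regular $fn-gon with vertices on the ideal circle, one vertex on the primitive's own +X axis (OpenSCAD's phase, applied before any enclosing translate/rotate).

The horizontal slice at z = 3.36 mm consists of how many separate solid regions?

1

At z = 3.36 mm: the r=7 cylinder contributes a regular 16-gon of circumradius 7; the 5×20.5 cube at (13, 12) contributes its full rectangle; Taking the first minus the rest: starting from the r=7 cylinder, the 5×20.5 cube at (13, 12) misses the remaining region (no effect) — 1 connected region. The result has 1 disconnected region.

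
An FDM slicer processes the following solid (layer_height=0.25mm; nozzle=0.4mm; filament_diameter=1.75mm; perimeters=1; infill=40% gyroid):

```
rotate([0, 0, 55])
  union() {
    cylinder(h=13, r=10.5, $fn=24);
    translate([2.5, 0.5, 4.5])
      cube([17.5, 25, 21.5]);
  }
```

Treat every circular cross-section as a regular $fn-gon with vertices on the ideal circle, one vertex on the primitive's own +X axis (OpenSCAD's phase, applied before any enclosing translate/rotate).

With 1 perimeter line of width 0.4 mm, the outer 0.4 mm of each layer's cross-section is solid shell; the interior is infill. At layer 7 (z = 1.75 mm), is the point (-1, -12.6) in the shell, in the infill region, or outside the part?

At z = 1.75 mm: the r=10.5 cylinder gives a regular 24-gon of circumradius 10.5 (constant along its height); the cube at (2.5, 0.5) is absent (z outside [4.5, 26]); Taking the union: only the r=10.5 cylinder is present, so the union is just that shape — 1 connected region; (whole slice rotated 55° about Z — lengths, areas and connectivity unchanged). Overall, the cross-section is a single solid region. Undo the 55° rotation: the query point maps to (-10.895, -6.408) in the un-rotated model frame. The nearest boundary edge runs (-10.14, -2.72)→(-9.09, -5.25); distance from the point to it = 2.14 mm. The point is not inside any of the regions above, so it lies outside the cross-section (2.14 mm from the nearest boundary).

outside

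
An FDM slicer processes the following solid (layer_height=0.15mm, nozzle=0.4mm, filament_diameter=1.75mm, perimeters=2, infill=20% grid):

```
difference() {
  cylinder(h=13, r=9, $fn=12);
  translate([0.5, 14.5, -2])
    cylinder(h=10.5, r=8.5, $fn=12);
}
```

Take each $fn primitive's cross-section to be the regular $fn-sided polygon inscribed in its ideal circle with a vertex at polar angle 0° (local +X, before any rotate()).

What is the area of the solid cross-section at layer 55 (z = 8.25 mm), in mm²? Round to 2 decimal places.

226.94 mm²

At z = 8.25 mm: the r=9 cylinder contributes a regular 12-gon of circumradius 9 (area = (12/2)·9.000²·sin(360°/12) = 243.00 mm²); the cylinder at (0.5, 14.5): section is a regular 12-gon, circumradius r=8.5 (area = (12/2)·8.500²·sin(360°/12) = 216.75 mm²); Taking the first minus the rest: starting from the r=9 cylinder (243.00 mm²), the r=8.5 cylinder at (0.5, 14.5) partially overlaps it — only the 16.06 mm² overlap (of its 216.75 mm²) is removed, clipping the outline — area = 226.94 mm². Overall, the cross-section is a single solid region. Net area = 226.94 mm².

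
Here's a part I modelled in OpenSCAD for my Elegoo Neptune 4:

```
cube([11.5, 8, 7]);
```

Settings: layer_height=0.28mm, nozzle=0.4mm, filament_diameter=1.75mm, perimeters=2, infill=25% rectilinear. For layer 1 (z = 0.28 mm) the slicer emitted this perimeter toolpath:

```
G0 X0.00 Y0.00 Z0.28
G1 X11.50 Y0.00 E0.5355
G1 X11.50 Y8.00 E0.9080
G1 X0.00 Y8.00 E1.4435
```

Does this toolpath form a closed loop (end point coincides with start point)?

Start point (G0): (0.00, 0.00). End point (last G1): the path does not return to the start — open.

no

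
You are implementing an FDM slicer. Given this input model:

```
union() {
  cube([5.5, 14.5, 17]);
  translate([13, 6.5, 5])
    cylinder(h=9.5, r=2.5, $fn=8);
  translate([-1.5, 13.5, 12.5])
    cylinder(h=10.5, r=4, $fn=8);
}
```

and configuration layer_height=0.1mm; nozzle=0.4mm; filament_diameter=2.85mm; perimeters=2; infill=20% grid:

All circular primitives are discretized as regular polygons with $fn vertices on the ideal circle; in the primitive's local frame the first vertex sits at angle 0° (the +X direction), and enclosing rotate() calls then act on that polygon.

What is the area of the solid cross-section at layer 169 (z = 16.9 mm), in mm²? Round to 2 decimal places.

At z = 16.9 mm: the cube (footprint 5.5×14.5) is included at this height (area 79.75 mm²); the cylinder at (13, 6.5) is not intersected at this z (z outside [5, 14.5]); the r=4 cylinder at (-1.5, 13.5) gives a regular 8-gon of circumradius 4 (constant along its height) (area = (8/2)·4.000²·sin(360°/8) = 45.25 mm²); Combining (union): the regions partially overlap — summed areas 125.00 mm² minus the doubly-counted overlap 8.07 mm² gives 116.93 mm² — area = 116.93 mm². Overall, the cross-section is a single solid region. Net area = 116.93 mm².

116.93 mm²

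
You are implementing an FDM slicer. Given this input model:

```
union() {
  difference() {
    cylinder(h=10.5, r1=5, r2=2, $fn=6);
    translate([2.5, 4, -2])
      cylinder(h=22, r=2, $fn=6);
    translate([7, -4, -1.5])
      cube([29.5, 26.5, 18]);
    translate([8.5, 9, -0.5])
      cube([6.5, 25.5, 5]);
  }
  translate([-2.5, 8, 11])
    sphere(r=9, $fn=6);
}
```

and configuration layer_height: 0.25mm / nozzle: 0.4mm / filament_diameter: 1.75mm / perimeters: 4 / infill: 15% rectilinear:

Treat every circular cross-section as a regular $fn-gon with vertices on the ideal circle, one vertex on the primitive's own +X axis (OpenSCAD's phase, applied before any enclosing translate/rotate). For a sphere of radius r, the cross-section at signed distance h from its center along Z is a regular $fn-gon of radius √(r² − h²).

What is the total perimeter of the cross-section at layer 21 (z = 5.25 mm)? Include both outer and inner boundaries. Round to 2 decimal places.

At z = 5.25 mm: the cone (r1=5→r2=2) has section circumradius 3.500 here — a regular 6-gon (perimeter = 2·6·3.500·sin(180°/6) = 21.00 mm); the r=2 cylinder at (2.5, 4) gives a regular 6-gon of circumradius 2 (constant along its height) (perimeter = 2·6·2.000·sin(180°/6) = 12.00 mm); the 29.5×26.5 cube at (7, -4) contributes its full rectangle (perimeter 112.00 mm); the cube at (8.5, 9) is not intersected at this z (z outside [-0.5, 4.5]); Subtracting the remaining from the first: starting from the cone, the r=2 cylinder at (2.5, 4) partially overlaps it — only the 0.53 mm² overlap (of its 10.39 mm²) is removed, clipping the outline; the 29.5×26.5 cube at (7, -4) misses the remaining region (no effect) — boundary = 21.00 mm; the r=9 sphere at (-2.5, 8) slices to a regular 6-gon of circumradius 6.924 (√(r²−h²) with h=5.75 from center) (perimeter = 2·6·6.924·sin(180°/6) = 41.54 mm); Merging all regions: the regions partially overlap (shared area 3.29 mm²), so the edge portions inside another operand are dropped and the merged outline is re-measured after clipping — boundary = 54.06 mm. Overall, the cross-section is a single solid region. Total boundary length (outer) = 54.06 mm.

54.06 mm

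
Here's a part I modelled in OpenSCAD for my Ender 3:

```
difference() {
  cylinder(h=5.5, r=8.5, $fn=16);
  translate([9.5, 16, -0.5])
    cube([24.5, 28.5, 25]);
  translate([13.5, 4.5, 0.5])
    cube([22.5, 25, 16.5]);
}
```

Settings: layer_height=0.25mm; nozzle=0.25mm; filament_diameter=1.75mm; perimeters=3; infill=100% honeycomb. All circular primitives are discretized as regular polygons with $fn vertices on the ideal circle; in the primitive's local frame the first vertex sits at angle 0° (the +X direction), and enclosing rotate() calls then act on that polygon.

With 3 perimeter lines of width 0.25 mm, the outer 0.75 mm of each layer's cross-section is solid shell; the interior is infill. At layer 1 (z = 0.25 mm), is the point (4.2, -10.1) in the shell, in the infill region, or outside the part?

outside

At z = 0.25 mm: the r=8.5 cylinder contributes a regular 16-gon of circumradius 8.5; the 24.5×28.5 cube at (9.5, 16) contributes its full rectangle; the cube at (13.5, 4.5) is absent (z outside [0.5, 17]); Taking the first minus the rest: starting from the r=8.5 cylinder, the 24.5×28.5 cube at (9.5, 16) misses the remaining region (no effect) — 1 connected region. Overall, the cross-section is a single solid region. The nearest boundary edge runs (6.01, -6.01)→(3.25, -7.85); distance from the point to it = 2.44 mm. The point is not inside any of the regions above, so it lies outside the cross-section (2.44 mm from the nearest boundary).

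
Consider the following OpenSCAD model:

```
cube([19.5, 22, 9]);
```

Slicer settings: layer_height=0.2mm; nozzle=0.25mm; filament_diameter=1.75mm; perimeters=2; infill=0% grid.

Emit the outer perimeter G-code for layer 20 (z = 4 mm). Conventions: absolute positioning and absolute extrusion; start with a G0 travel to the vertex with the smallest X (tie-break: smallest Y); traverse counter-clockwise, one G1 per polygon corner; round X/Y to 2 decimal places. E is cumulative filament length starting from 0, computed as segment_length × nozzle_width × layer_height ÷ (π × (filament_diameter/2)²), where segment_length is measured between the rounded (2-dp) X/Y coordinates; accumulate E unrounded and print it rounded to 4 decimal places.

At z = 4 mm: the cube is present — its section is the full 19.5×22 rectangle. The outline is a single polygon with 4 vertices. Extrusion per mm of travel: 0.25 × 0.2 / (π × 0.875²) = 0.020788. Accumulating E over each segment gives final E = 1.7254.

G0 X0.00 Y0.00 Z4.00
G1 X19.50 Y0.00 E0.4054
G1 X19.50 Y22.00 E0.8627
G1 X0.00 Y22.00 E1.2680
G1 X0.00 Y0.00 E1.7254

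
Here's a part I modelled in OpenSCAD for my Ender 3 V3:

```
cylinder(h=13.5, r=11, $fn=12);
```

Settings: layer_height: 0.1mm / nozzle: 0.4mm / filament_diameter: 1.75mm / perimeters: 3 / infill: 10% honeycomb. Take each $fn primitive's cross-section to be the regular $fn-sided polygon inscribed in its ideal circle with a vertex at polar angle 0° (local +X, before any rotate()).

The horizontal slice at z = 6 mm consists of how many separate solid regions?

1

At z = 6 mm: the r=11 cylinder contributes a regular 12-gon of circumradius 11. The result has 1 disconnected region.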